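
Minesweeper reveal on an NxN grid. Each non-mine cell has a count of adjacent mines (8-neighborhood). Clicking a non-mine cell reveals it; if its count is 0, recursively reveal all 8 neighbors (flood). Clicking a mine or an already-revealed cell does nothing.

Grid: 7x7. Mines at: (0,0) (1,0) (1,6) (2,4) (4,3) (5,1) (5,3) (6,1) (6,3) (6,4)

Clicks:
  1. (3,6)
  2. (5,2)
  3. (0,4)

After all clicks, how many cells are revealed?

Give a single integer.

Click 1 (3,6) count=0: revealed 13 new [(2,5) (2,6) (3,4) (3,5) (3,6) (4,4) (4,5) (4,6) (5,4) (5,5) (5,6) (6,5) (6,6)] -> total=13
Click 2 (5,2) count=5: revealed 1 new [(5,2)] -> total=14
Click 3 (0,4) count=0: revealed 21 new [(0,1) (0,2) (0,3) (0,4) (0,5) (1,1) (1,2) (1,3) (1,4) (1,5) (2,0) (2,1) (2,2) (2,3) (3,0) (3,1) (3,2) (3,3) (4,0) (4,1) (4,2)] -> total=35

Answer: 35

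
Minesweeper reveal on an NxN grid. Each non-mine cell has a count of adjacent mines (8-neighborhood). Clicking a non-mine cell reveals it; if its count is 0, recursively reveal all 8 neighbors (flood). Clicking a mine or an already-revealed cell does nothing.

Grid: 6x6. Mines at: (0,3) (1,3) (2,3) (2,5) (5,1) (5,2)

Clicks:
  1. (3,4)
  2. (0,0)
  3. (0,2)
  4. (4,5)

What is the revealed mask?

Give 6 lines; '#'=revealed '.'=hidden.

Answer: ###...
###...
###...
######
######
...###

Derivation:
Click 1 (3,4) count=2: revealed 1 new [(3,4)] -> total=1
Click 2 (0,0) count=0: revealed 15 new [(0,0) (0,1) (0,2) (1,0) (1,1) (1,2) (2,0) (2,1) (2,2) (3,0) (3,1) (3,2) (4,0) (4,1) (4,2)] -> total=16
Click 3 (0,2) count=2: revealed 0 new [(none)] -> total=16
Click 4 (4,5) count=0: revealed 8 new [(3,3) (3,5) (4,3) (4,4) (4,5) (5,3) (5,4) (5,5)] -> total=24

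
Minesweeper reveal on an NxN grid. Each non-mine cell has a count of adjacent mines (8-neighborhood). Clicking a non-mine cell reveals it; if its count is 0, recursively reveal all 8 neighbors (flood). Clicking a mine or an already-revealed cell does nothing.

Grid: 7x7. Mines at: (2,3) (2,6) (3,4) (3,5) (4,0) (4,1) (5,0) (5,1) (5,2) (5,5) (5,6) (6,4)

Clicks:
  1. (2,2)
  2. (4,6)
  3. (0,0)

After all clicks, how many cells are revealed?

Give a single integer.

Answer: 21

Derivation:
Click 1 (2,2) count=1: revealed 1 new [(2,2)] -> total=1
Click 2 (4,6) count=3: revealed 1 new [(4,6)] -> total=2
Click 3 (0,0) count=0: revealed 19 new [(0,0) (0,1) (0,2) (0,3) (0,4) (0,5) (0,6) (1,0) (1,1) (1,2) (1,3) (1,4) (1,5) (1,6) (2,0) (2,1) (3,0) (3,1) (3,2)] -> total=21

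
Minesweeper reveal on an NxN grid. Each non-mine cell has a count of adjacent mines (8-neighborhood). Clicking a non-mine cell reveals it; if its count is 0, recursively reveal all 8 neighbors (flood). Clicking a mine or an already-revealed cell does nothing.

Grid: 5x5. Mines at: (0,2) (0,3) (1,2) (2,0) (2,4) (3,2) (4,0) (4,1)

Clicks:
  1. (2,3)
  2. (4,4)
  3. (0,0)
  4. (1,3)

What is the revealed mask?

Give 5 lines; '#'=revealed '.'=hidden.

Answer: ##...
##.#.
...#.
...##
...##

Derivation:
Click 1 (2,3) count=3: revealed 1 new [(2,3)] -> total=1
Click 2 (4,4) count=0: revealed 4 new [(3,3) (3,4) (4,3) (4,4)] -> total=5
Click 3 (0,0) count=0: revealed 4 new [(0,0) (0,1) (1,0) (1,1)] -> total=9
Click 4 (1,3) count=4: revealed 1 new [(1,3)] -> total=10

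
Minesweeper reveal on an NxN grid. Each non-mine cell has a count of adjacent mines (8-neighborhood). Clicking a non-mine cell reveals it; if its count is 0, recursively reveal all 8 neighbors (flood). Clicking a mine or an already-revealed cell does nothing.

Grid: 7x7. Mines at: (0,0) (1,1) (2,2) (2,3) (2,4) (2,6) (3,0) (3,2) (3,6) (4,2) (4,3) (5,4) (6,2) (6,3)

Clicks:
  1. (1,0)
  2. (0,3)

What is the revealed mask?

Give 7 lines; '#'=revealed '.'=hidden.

Click 1 (1,0) count=2: revealed 1 new [(1,0)] -> total=1
Click 2 (0,3) count=0: revealed 10 new [(0,2) (0,3) (0,4) (0,5) (0,6) (1,2) (1,3) (1,4) (1,5) (1,6)] -> total=11

Answer: ..#####
#.#####
.......
.......
.......
.......
.......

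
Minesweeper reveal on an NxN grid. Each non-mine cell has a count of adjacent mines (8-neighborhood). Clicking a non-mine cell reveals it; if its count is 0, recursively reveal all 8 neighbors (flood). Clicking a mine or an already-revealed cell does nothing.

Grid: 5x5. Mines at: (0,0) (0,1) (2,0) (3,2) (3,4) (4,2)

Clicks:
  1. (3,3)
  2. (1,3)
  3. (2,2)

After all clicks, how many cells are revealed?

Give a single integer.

Click 1 (3,3) count=3: revealed 1 new [(3,3)] -> total=1
Click 2 (1,3) count=0: revealed 9 new [(0,2) (0,3) (0,4) (1,2) (1,3) (1,4) (2,2) (2,3) (2,4)] -> total=10
Click 3 (2,2) count=1: revealed 0 new [(none)] -> total=10

Answer: 10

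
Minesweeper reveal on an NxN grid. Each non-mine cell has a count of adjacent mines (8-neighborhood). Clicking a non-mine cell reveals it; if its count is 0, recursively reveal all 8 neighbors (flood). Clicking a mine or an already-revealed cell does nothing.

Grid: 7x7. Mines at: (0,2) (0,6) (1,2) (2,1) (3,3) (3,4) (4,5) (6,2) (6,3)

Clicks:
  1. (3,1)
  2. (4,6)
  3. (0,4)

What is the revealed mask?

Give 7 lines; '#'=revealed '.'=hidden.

Click 1 (3,1) count=1: revealed 1 new [(3,1)] -> total=1
Click 2 (4,6) count=1: revealed 1 new [(4,6)] -> total=2
Click 3 (0,4) count=0: revealed 9 new [(0,3) (0,4) (0,5) (1,3) (1,4) (1,5) (2,3) (2,4) (2,5)] -> total=11

Answer: ...###.
...###.
...###.
.#.....
......#
.......
.......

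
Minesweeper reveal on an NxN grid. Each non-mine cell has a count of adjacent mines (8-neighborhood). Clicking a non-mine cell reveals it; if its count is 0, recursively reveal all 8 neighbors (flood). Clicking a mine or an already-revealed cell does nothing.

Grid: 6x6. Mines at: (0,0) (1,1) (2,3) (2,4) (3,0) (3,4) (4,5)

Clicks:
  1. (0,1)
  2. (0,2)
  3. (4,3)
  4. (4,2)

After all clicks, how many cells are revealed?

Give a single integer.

Answer: 15

Derivation:
Click 1 (0,1) count=2: revealed 1 new [(0,1)] -> total=1
Click 2 (0,2) count=1: revealed 1 new [(0,2)] -> total=2
Click 3 (4,3) count=1: revealed 1 new [(4,3)] -> total=3
Click 4 (4,2) count=0: revealed 12 new [(3,1) (3,2) (3,3) (4,0) (4,1) (4,2) (4,4) (5,0) (5,1) (5,2) (5,3) (5,4)] -> total=15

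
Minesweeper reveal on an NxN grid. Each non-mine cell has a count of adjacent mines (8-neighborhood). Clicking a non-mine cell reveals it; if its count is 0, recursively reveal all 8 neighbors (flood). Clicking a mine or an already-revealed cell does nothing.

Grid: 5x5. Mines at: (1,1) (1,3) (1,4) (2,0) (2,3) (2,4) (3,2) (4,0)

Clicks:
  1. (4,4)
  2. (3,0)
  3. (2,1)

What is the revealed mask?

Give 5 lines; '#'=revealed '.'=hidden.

Answer: .....
.....
.#...
#..##
...##

Derivation:
Click 1 (4,4) count=0: revealed 4 new [(3,3) (3,4) (4,3) (4,4)] -> total=4
Click 2 (3,0) count=2: revealed 1 new [(3,0)] -> total=5
Click 3 (2,1) count=3: revealed 1 new [(2,1)] -> total=6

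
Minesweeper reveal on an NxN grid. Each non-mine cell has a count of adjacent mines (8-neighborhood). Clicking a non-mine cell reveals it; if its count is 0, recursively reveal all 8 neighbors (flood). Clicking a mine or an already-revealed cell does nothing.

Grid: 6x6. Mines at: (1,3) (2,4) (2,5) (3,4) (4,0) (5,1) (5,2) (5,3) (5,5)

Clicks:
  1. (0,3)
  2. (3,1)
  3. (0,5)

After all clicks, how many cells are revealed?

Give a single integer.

Click 1 (0,3) count=1: revealed 1 new [(0,3)] -> total=1
Click 2 (3,1) count=1: revealed 1 new [(3,1)] -> total=2
Click 3 (0,5) count=0: revealed 4 new [(0,4) (0,5) (1,4) (1,5)] -> total=6

Answer: 6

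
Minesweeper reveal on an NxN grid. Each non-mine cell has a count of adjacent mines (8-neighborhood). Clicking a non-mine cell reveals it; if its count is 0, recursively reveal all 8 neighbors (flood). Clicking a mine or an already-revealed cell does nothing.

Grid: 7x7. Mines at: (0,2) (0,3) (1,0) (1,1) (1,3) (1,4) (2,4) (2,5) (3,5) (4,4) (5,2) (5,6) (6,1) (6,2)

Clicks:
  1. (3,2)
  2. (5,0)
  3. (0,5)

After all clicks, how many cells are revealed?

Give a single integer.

Click 1 (3,2) count=0: revealed 14 new [(2,0) (2,1) (2,2) (2,3) (3,0) (3,1) (3,2) (3,3) (4,0) (4,1) (4,2) (4,3) (5,0) (5,1)] -> total=14
Click 2 (5,0) count=1: revealed 0 new [(none)] -> total=14
Click 3 (0,5) count=1: revealed 1 new [(0,5)] -> total=15

Answer: 15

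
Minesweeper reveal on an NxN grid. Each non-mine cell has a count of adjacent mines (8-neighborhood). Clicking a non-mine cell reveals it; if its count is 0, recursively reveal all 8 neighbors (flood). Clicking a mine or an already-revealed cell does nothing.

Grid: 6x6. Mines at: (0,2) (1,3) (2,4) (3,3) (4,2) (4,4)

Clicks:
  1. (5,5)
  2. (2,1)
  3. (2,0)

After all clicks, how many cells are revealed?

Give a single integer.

Click 1 (5,5) count=1: revealed 1 new [(5,5)] -> total=1
Click 2 (2,1) count=0: revealed 15 new [(0,0) (0,1) (1,0) (1,1) (1,2) (2,0) (2,1) (2,2) (3,0) (3,1) (3,2) (4,0) (4,1) (5,0) (5,1)] -> total=16
Click 3 (2,0) count=0: revealed 0 new [(none)] -> total=16

Answer: 16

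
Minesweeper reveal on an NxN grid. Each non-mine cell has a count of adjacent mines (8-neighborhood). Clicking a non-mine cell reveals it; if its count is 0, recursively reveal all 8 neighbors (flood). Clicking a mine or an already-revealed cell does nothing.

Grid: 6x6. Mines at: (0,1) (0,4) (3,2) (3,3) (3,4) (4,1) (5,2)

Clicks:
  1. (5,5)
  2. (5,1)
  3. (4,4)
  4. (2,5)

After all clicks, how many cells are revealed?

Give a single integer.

Click 1 (5,5) count=0: revealed 6 new [(4,3) (4,4) (4,5) (5,3) (5,4) (5,5)] -> total=6
Click 2 (5,1) count=2: revealed 1 new [(5,1)] -> total=7
Click 3 (4,4) count=2: revealed 0 new [(none)] -> total=7
Click 4 (2,5) count=1: revealed 1 new [(2,5)] -> total=8

Answer: 8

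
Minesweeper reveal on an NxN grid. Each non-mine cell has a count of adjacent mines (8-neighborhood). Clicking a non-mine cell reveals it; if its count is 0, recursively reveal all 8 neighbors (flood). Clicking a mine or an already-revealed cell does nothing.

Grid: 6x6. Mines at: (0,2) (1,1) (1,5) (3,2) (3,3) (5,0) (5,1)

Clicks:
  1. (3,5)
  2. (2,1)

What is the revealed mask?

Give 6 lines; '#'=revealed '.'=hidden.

Click 1 (3,5) count=0: revealed 12 new [(2,4) (2,5) (3,4) (3,5) (4,2) (4,3) (4,4) (4,5) (5,2) (5,3) (5,4) (5,5)] -> total=12
Click 2 (2,1) count=2: revealed 1 new [(2,1)] -> total=13

Answer: ......
......
.#..##
....##
..####
..####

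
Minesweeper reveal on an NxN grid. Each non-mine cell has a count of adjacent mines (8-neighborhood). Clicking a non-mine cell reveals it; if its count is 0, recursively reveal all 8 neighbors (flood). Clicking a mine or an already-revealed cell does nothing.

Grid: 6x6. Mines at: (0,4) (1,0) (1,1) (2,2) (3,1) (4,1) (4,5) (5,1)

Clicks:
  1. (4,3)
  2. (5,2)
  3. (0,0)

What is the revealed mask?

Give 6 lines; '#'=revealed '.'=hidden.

Answer: #.....
......
......
..###.
..###.
..###.

Derivation:
Click 1 (4,3) count=0: revealed 9 new [(3,2) (3,3) (3,4) (4,2) (4,3) (4,4) (5,2) (5,3) (5,4)] -> total=9
Click 2 (5,2) count=2: revealed 0 new [(none)] -> total=9
Click 3 (0,0) count=2: revealed 1 new [(0,0)] -> total=10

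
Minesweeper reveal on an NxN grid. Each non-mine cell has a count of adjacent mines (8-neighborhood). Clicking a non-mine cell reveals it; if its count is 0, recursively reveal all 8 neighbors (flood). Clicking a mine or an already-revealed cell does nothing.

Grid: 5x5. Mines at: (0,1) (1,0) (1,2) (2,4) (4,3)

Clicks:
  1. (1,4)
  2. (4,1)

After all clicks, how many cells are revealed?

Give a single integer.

Answer: 10

Derivation:
Click 1 (1,4) count=1: revealed 1 new [(1,4)] -> total=1
Click 2 (4,1) count=0: revealed 9 new [(2,0) (2,1) (2,2) (3,0) (3,1) (3,2) (4,0) (4,1) (4,2)] -> total=10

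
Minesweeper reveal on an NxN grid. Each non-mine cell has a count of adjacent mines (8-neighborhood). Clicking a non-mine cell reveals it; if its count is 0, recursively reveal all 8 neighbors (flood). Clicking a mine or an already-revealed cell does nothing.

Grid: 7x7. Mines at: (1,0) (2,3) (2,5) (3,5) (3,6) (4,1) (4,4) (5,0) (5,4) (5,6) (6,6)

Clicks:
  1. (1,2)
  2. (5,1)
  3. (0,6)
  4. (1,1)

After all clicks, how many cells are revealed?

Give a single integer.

Click 1 (1,2) count=1: revealed 1 new [(1,2)] -> total=1
Click 2 (5,1) count=2: revealed 1 new [(5,1)] -> total=2
Click 3 (0,6) count=0: revealed 11 new [(0,1) (0,2) (0,3) (0,4) (0,5) (0,6) (1,1) (1,3) (1,4) (1,5) (1,6)] -> total=13
Click 4 (1,1) count=1: revealed 0 new [(none)] -> total=13

Answer: 13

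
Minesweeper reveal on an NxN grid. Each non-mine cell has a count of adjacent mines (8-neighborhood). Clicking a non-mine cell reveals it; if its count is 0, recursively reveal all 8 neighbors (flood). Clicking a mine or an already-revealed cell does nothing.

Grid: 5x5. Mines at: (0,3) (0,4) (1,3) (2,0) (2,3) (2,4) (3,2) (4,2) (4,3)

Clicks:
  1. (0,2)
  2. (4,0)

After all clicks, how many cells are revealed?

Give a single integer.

Answer: 5

Derivation:
Click 1 (0,2) count=2: revealed 1 new [(0,2)] -> total=1
Click 2 (4,0) count=0: revealed 4 new [(3,0) (3,1) (4,0) (4,1)] -> total=5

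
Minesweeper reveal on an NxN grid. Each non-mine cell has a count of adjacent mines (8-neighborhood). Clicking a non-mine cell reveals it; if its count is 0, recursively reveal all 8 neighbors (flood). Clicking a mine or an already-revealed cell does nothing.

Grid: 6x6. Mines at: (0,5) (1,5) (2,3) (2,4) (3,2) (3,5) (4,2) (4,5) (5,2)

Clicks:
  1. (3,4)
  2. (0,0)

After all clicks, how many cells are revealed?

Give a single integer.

Click 1 (3,4) count=4: revealed 1 new [(3,4)] -> total=1
Click 2 (0,0) count=0: revealed 19 new [(0,0) (0,1) (0,2) (0,3) (0,4) (1,0) (1,1) (1,2) (1,3) (1,4) (2,0) (2,1) (2,2) (3,0) (3,1) (4,0) (4,1) (5,0) (5,1)] -> total=20

Answer: 20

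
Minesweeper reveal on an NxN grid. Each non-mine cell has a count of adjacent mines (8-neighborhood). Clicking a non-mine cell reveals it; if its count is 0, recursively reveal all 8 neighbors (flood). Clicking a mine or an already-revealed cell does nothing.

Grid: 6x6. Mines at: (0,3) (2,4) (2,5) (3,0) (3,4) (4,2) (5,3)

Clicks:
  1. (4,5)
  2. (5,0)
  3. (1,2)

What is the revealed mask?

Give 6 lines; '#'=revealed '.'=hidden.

Answer: ......
..#...
......
......
##...#
##....

Derivation:
Click 1 (4,5) count=1: revealed 1 new [(4,5)] -> total=1
Click 2 (5,0) count=0: revealed 4 new [(4,0) (4,1) (5,0) (5,1)] -> total=5
Click 3 (1,2) count=1: revealed 1 new [(1,2)] -> total=6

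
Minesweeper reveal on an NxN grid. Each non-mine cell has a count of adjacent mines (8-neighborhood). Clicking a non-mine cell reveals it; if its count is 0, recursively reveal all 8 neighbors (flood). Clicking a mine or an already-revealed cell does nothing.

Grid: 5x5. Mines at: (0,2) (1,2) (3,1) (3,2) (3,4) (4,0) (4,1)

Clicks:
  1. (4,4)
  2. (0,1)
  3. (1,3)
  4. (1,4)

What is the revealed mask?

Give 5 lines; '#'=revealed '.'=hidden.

Answer: .#.##
...##
...##
.....
....#

Derivation:
Click 1 (4,4) count=1: revealed 1 new [(4,4)] -> total=1
Click 2 (0,1) count=2: revealed 1 new [(0,1)] -> total=2
Click 3 (1,3) count=2: revealed 1 new [(1,3)] -> total=3
Click 4 (1,4) count=0: revealed 5 new [(0,3) (0,4) (1,4) (2,3) (2,4)] -> total=8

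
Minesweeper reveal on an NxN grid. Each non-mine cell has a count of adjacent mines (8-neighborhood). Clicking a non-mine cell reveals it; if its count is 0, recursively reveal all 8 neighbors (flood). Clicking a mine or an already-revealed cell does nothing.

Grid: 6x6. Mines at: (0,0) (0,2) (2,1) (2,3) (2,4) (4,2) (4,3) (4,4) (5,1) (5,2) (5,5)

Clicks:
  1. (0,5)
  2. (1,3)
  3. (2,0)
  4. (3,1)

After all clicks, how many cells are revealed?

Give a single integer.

Answer: 8

Derivation:
Click 1 (0,5) count=0: revealed 6 new [(0,3) (0,4) (0,5) (1,3) (1,4) (1,5)] -> total=6
Click 2 (1,3) count=3: revealed 0 new [(none)] -> total=6
Click 3 (2,0) count=1: revealed 1 new [(2,0)] -> total=7
Click 4 (3,1) count=2: revealed 1 new [(3,1)] -> total=8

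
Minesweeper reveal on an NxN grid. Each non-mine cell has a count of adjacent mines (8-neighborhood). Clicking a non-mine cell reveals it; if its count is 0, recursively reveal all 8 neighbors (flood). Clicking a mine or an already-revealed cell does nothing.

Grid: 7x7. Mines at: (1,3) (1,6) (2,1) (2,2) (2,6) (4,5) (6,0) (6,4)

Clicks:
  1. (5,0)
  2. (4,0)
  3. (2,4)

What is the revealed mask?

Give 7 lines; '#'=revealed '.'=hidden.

Answer: .......
.......
....#..
#####..
#####..
#####..
.###...

Derivation:
Click 1 (5,0) count=1: revealed 1 new [(5,0)] -> total=1
Click 2 (4,0) count=0: revealed 17 new [(3,0) (3,1) (3,2) (3,3) (3,4) (4,0) (4,1) (4,2) (4,3) (4,4) (5,1) (5,2) (5,3) (5,4) (6,1) (6,2) (6,3)] -> total=18
Click 3 (2,4) count=1: revealed 1 new [(2,4)] -> total=19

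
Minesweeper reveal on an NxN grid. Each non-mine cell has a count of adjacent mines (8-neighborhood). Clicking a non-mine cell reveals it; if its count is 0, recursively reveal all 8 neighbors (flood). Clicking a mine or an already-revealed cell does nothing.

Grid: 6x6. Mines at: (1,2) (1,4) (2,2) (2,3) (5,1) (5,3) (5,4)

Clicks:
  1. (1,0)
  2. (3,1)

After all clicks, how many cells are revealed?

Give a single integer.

Answer: 10

Derivation:
Click 1 (1,0) count=0: revealed 10 new [(0,0) (0,1) (1,0) (1,1) (2,0) (2,1) (3,0) (3,1) (4,0) (4,1)] -> total=10
Click 2 (3,1) count=1: revealed 0 new [(none)] -> total=10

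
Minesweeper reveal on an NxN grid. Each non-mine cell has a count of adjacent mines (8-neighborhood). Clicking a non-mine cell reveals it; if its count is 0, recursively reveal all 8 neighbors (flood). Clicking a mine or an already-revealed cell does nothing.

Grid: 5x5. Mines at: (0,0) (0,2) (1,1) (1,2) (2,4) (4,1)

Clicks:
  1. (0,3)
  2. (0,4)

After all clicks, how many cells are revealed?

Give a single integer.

Click 1 (0,3) count=2: revealed 1 new [(0,3)] -> total=1
Click 2 (0,4) count=0: revealed 3 new [(0,4) (1,3) (1,4)] -> total=4

Answer: 4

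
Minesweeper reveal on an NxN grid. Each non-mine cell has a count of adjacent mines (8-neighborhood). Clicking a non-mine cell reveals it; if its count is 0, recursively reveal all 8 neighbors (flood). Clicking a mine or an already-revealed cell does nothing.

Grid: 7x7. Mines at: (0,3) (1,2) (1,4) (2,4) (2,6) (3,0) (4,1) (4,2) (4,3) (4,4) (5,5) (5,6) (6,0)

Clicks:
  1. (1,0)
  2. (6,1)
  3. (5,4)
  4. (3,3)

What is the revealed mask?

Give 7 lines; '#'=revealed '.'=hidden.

Answer: ##.....
##.....
##.....
...#...
.......
....#..
.#.....

Derivation:
Click 1 (1,0) count=0: revealed 6 new [(0,0) (0,1) (1,0) (1,1) (2,0) (2,1)] -> total=6
Click 2 (6,1) count=1: revealed 1 new [(6,1)] -> total=7
Click 3 (5,4) count=3: revealed 1 new [(5,4)] -> total=8
Click 4 (3,3) count=4: revealed 1 new [(3,3)] -> total=9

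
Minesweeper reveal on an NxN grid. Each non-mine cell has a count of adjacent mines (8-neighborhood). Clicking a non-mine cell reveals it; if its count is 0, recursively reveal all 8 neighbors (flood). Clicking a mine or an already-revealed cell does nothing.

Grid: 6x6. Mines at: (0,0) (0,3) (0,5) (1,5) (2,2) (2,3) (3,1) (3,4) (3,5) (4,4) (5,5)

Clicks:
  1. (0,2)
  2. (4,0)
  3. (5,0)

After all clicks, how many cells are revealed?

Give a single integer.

Click 1 (0,2) count=1: revealed 1 new [(0,2)] -> total=1
Click 2 (4,0) count=1: revealed 1 new [(4,0)] -> total=2
Click 3 (5,0) count=0: revealed 7 new [(4,1) (4,2) (4,3) (5,0) (5,1) (5,2) (5,3)] -> total=9

Answer: 9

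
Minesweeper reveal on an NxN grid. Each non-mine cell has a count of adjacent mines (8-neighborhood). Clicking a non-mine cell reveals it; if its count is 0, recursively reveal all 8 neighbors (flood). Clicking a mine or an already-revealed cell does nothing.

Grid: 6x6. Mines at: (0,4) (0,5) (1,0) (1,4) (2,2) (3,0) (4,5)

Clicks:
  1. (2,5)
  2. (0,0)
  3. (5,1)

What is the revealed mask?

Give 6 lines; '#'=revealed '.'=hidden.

Answer: #.....
......
.....#
.####.
#####.
#####.

Derivation:
Click 1 (2,5) count=1: revealed 1 new [(2,5)] -> total=1
Click 2 (0,0) count=1: revealed 1 new [(0,0)] -> total=2
Click 3 (5,1) count=0: revealed 14 new [(3,1) (3,2) (3,3) (3,4) (4,0) (4,1) (4,2) (4,3) (4,4) (5,0) (5,1) (5,2) (5,3) (5,4)] -> total=16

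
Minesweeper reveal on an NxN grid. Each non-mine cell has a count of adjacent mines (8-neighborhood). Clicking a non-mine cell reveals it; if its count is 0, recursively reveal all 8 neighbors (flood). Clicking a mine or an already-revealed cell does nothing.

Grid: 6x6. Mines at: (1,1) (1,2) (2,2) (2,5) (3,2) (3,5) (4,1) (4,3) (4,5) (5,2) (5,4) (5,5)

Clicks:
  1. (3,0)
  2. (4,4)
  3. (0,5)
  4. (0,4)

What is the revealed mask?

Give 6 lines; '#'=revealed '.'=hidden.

Answer: ...###
...###
......
#.....
....#.
......

Derivation:
Click 1 (3,0) count=1: revealed 1 new [(3,0)] -> total=1
Click 2 (4,4) count=5: revealed 1 new [(4,4)] -> total=2
Click 3 (0,5) count=0: revealed 6 new [(0,3) (0,4) (0,5) (1,3) (1,4) (1,5)] -> total=8
Click 4 (0,4) count=0: revealed 0 new [(none)] -> total=8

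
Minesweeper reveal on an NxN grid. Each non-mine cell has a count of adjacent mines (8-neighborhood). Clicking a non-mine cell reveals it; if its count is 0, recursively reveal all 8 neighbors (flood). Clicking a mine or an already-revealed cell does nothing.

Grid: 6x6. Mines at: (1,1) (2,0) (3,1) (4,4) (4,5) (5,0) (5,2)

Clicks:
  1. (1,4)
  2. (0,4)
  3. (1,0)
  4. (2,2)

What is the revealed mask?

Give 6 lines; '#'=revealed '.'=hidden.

Answer: ..####
#.####
..####
..####
......
......

Derivation:
Click 1 (1,4) count=0: revealed 16 new [(0,2) (0,3) (0,4) (0,5) (1,2) (1,3) (1,4) (1,5) (2,2) (2,3) (2,4) (2,5) (3,2) (3,3) (3,4) (3,5)] -> total=16
Click 2 (0,4) count=0: revealed 0 new [(none)] -> total=16
Click 3 (1,0) count=2: revealed 1 new [(1,0)] -> total=17
Click 4 (2,2) count=2: revealed 0 new [(none)] -> total=17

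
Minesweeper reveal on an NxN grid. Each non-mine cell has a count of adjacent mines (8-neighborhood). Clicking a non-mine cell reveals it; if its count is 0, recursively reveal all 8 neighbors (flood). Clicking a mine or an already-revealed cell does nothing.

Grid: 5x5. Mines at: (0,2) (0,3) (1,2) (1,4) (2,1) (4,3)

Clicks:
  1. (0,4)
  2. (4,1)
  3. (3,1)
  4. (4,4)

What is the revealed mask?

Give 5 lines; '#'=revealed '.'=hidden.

Answer: ....#
.....
.....
###..
###.#

Derivation:
Click 1 (0,4) count=2: revealed 1 new [(0,4)] -> total=1
Click 2 (4,1) count=0: revealed 6 new [(3,0) (3,1) (3,2) (4,0) (4,1) (4,2)] -> total=7
Click 3 (3,1) count=1: revealed 0 new [(none)] -> total=7
Click 4 (4,4) count=1: revealed 1 new [(4,4)] -> total=8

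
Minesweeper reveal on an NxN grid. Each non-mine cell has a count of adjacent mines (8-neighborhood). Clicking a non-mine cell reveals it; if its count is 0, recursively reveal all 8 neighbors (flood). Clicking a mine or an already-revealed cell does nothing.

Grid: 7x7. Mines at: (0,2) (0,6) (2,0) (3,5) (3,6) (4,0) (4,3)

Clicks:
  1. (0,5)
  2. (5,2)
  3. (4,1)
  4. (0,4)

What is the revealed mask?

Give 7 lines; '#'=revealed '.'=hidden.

Click 1 (0,5) count=1: revealed 1 new [(0,5)] -> total=1
Click 2 (5,2) count=1: revealed 1 new [(5,2)] -> total=2
Click 3 (4,1) count=1: revealed 1 new [(4,1)] -> total=3
Click 4 (0,4) count=0: revealed 16 new [(0,3) (0,4) (1,1) (1,2) (1,3) (1,4) (1,5) (2,1) (2,2) (2,3) (2,4) (2,5) (3,1) (3,2) (3,3) (3,4)] -> total=19

Answer: ...###.
.#####.
.#####.
.####..
.#.....
..#....
.......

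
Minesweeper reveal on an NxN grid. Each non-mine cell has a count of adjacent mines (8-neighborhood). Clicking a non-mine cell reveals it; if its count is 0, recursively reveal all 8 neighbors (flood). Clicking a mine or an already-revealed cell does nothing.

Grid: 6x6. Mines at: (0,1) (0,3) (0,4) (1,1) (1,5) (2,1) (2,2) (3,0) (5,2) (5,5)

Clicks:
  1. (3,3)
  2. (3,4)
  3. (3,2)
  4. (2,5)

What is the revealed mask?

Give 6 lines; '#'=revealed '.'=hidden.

Click 1 (3,3) count=1: revealed 1 new [(3,3)] -> total=1
Click 2 (3,4) count=0: revealed 8 new [(2,3) (2,4) (2,5) (3,4) (3,5) (4,3) (4,4) (4,5)] -> total=9
Click 3 (3,2) count=2: revealed 1 new [(3,2)] -> total=10
Click 4 (2,5) count=1: revealed 0 new [(none)] -> total=10

Answer: ......
......
...###
..####
...###
......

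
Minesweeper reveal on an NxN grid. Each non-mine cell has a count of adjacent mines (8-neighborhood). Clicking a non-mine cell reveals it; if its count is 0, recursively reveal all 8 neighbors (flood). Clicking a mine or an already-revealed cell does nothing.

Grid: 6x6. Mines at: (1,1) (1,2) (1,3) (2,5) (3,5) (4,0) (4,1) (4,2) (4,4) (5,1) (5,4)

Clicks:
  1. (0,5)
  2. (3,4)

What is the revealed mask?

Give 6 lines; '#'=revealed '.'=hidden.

Answer: ....##
....##
......
....#.
......
......

Derivation:
Click 1 (0,5) count=0: revealed 4 new [(0,4) (0,5) (1,4) (1,5)] -> total=4
Click 2 (3,4) count=3: revealed 1 new [(3,4)] -> total=5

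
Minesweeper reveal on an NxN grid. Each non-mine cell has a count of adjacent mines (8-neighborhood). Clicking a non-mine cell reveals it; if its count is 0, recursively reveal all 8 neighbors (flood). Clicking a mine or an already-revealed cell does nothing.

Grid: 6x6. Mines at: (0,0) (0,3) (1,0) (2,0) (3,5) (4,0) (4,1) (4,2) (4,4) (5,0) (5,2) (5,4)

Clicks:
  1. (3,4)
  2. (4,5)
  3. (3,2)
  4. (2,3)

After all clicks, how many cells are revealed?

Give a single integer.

Answer: 13

Derivation:
Click 1 (3,4) count=2: revealed 1 new [(3,4)] -> total=1
Click 2 (4,5) count=3: revealed 1 new [(4,5)] -> total=2
Click 3 (3,2) count=2: revealed 1 new [(3,2)] -> total=3
Click 4 (2,3) count=0: revealed 10 new [(1,1) (1,2) (1,3) (1,4) (2,1) (2,2) (2,3) (2,4) (3,1) (3,3)] -> total=13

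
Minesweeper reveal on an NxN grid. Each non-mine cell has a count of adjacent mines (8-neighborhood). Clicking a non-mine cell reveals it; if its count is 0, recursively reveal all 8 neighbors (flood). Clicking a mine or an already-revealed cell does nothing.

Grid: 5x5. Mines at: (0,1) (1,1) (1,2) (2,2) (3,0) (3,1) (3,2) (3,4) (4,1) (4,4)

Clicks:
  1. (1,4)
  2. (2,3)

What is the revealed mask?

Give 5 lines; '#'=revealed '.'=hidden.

Click 1 (1,4) count=0: revealed 6 new [(0,3) (0,4) (1,3) (1,4) (2,3) (2,4)] -> total=6
Click 2 (2,3) count=4: revealed 0 new [(none)] -> total=6

Answer: ...##
...##
...##
.....
.....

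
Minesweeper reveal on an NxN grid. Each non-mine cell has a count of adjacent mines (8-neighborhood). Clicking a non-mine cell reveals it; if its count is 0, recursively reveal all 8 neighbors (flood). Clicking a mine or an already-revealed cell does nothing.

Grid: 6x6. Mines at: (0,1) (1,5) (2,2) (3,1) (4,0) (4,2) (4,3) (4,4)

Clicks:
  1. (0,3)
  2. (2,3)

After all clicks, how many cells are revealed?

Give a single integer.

Click 1 (0,3) count=0: revealed 6 new [(0,2) (0,3) (0,4) (1,2) (1,3) (1,4)] -> total=6
Click 2 (2,3) count=1: revealed 1 new [(2,3)] -> total=7

Answer: 7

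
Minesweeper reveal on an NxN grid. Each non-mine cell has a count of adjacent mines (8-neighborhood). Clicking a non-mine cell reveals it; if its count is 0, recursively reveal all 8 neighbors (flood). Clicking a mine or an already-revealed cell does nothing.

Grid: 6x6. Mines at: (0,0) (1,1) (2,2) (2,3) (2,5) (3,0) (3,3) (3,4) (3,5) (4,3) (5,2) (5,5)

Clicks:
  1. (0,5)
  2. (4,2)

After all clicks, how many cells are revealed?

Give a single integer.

Answer: 9

Derivation:
Click 1 (0,5) count=0: revealed 8 new [(0,2) (0,3) (0,4) (0,5) (1,2) (1,3) (1,4) (1,5)] -> total=8
Click 2 (4,2) count=3: revealed 1 new [(4,2)] -> total=9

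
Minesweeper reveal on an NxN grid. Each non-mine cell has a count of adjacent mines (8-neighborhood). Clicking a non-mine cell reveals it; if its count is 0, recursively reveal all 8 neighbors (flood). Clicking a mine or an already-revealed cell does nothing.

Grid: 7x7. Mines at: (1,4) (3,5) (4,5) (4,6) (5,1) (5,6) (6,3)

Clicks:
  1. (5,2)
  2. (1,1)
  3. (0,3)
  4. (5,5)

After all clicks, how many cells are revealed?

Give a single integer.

Click 1 (5,2) count=2: revealed 1 new [(5,2)] -> total=1
Click 2 (1,1) count=0: revealed 25 new [(0,0) (0,1) (0,2) (0,3) (1,0) (1,1) (1,2) (1,3) (2,0) (2,1) (2,2) (2,3) (2,4) (3,0) (3,1) (3,2) (3,3) (3,4) (4,0) (4,1) (4,2) (4,3) (4,4) (5,3) (5,4)] -> total=26
Click 3 (0,3) count=1: revealed 0 new [(none)] -> total=26
Click 4 (5,5) count=3: revealed 1 new [(5,5)] -> total=27

Answer: 27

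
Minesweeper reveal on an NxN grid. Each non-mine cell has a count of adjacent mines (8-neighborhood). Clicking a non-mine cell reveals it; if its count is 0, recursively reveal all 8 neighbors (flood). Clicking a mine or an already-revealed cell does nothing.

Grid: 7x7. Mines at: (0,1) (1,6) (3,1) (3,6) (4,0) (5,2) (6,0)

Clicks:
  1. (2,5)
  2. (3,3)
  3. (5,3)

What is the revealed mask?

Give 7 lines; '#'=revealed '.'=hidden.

Answer: ..####.
..####.
..####.
..####.
..#####
...####
...####

Derivation:
Click 1 (2,5) count=2: revealed 1 new [(2,5)] -> total=1
Click 2 (3,3) count=0: revealed 28 new [(0,2) (0,3) (0,4) (0,5) (1,2) (1,3) (1,4) (1,5) (2,2) (2,3) (2,4) (3,2) (3,3) (3,4) (3,5) (4,2) (4,3) (4,4) (4,5) (4,6) (5,3) (5,4) (5,5) (5,6) (6,3) (6,4) (6,5) (6,6)] -> total=29
Click 3 (5,3) count=1: revealed 0 new [(none)] -> total=29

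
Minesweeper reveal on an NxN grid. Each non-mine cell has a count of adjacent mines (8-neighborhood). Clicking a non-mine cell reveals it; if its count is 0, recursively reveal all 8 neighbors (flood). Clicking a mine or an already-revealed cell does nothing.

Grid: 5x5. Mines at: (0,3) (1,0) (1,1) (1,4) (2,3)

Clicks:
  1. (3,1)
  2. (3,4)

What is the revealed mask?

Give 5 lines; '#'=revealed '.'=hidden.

Click 1 (3,1) count=0: revealed 13 new [(2,0) (2,1) (2,2) (3,0) (3,1) (3,2) (3,3) (3,4) (4,0) (4,1) (4,2) (4,3) (4,4)] -> total=13
Click 2 (3,4) count=1: revealed 0 new [(none)] -> total=13

Answer: .....
.....
###..
#####
#####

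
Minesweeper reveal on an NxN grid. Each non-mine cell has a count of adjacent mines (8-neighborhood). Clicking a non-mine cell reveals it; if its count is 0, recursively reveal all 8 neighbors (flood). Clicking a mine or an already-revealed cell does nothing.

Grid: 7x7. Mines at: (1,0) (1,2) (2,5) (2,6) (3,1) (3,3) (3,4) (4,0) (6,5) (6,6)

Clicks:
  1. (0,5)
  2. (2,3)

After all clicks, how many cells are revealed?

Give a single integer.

Click 1 (0,5) count=0: revealed 8 new [(0,3) (0,4) (0,5) (0,6) (1,3) (1,4) (1,5) (1,6)] -> total=8
Click 2 (2,3) count=3: revealed 1 new [(2,3)] -> total=9

Answer: 9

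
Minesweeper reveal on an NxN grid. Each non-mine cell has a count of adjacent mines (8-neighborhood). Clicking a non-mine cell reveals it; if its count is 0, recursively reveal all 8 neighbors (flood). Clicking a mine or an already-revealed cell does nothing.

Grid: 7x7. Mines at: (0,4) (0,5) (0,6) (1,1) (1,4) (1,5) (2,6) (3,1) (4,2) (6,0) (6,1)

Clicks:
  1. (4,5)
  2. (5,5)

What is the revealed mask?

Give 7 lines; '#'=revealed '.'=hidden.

Click 1 (4,5) count=0: revealed 21 new [(2,3) (2,4) (2,5) (3,3) (3,4) (3,5) (3,6) (4,3) (4,4) (4,5) (4,6) (5,2) (5,3) (5,4) (5,5) (5,6) (6,2) (6,3) (6,4) (6,5) (6,6)] -> total=21
Click 2 (5,5) count=0: revealed 0 new [(none)] -> total=21

Answer: .......
.......
...###.
...####
...####
..#####
..#####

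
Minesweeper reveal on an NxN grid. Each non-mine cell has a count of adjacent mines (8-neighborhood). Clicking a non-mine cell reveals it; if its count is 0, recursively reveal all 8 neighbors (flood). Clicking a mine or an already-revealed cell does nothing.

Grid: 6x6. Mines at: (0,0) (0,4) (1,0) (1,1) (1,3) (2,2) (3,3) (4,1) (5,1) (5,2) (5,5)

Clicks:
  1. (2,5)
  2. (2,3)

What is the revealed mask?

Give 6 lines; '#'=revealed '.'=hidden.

Click 1 (2,5) count=0: revealed 8 new [(1,4) (1,5) (2,4) (2,5) (3,4) (3,5) (4,4) (4,5)] -> total=8
Click 2 (2,3) count=3: revealed 1 new [(2,3)] -> total=9

Answer: ......
....##
...###
....##
....##
......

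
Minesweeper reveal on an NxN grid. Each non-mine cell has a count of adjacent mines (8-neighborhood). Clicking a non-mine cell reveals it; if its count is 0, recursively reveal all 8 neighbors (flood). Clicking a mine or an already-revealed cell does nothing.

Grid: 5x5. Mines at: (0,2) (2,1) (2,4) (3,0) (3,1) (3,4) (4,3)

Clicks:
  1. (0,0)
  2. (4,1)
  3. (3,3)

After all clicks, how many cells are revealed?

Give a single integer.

Answer: 6

Derivation:
Click 1 (0,0) count=0: revealed 4 new [(0,0) (0,1) (1,0) (1,1)] -> total=4
Click 2 (4,1) count=2: revealed 1 new [(4,1)] -> total=5
Click 3 (3,3) count=3: revealed 1 new [(3,3)] -> total=6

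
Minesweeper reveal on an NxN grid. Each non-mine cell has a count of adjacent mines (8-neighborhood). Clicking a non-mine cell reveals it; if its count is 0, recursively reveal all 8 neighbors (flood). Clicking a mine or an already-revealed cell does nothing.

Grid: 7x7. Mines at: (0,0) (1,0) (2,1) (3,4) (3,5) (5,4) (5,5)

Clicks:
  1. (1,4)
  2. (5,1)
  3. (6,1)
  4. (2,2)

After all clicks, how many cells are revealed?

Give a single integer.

Click 1 (1,4) count=0: revealed 17 new [(0,1) (0,2) (0,3) (0,4) (0,5) (0,6) (1,1) (1,2) (1,3) (1,4) (1,5) (1,6) (2,2) (2,3) (2,4) (2,5) (2,6)] -> total=17
Click 2 (5,1) count=0: revealed 16 new [(3,0) (3,1) (3,2) (3,3) (4,0) (4,1) (4,2) (4,3) (5,0) (5,1) (5,2) (5,3) (6,0) (6,1) (6,2) (6,3)] -> total=33
Click 3 (6,1) count=0: revealed 0 new [(none)] -> total=33
Click 4 (2,2) count=1: revealed 0 new [(none)] -> total=33

Answer: 33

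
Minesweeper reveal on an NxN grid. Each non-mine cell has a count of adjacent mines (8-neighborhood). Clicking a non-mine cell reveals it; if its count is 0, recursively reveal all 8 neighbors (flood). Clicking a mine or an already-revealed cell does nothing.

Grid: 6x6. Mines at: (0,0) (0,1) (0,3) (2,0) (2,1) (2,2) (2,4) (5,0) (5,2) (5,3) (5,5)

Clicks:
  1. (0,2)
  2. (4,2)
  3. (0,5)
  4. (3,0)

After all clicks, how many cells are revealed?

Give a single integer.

Answer: 7

Derivation:
Click 1 (0,2) count=2: revealed 1 new [(0,2)] -> total=1
Click 2 (4,2) count=2: revealed 1 new [(4,2)] -> total=2
Click 3 (0,5) count=0: revealed 4 new [(0,4) (0,5) (1,4) (1,5)] -> total=6
Click 4 (3,0) count=2: revealed 1 new [(3,0)] -> total=7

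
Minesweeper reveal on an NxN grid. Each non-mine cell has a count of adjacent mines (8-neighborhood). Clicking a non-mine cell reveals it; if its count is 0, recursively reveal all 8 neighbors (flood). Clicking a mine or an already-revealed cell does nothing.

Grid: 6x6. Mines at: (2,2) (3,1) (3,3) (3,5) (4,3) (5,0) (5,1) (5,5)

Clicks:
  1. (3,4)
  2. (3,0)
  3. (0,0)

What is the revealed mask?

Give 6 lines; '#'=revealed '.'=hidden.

Click 1 (3,4) count=3: revealed 1 new [(3,4)] -> total=1
Click 2 (3,0) count=1: revealed 1 new [(3,0)] -> total=2
Click 3 (0,0) count=0: revealed 17 new [(0,0) (0,1) (0,2) (0,3) (0,4) (0,5) (1,0) (1,1) (1,2) (1,3) (1,4) (1,5) (2,0) (2,1) (2,3) (2,4) (2,5)] -> total=19

Answer: ######
######
##.###
#...#.
......
......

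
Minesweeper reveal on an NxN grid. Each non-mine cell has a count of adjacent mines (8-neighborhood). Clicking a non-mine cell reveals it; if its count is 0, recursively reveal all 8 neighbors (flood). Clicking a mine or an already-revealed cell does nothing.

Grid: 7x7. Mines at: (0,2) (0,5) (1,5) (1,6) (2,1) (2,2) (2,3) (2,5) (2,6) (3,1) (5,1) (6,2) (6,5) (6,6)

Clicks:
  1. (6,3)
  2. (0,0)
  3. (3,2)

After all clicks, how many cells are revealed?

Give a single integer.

Answer: 6

Derivation:
Click 1 (6,3) count=1: revealed 1 new [(6,3)] -> total=1
Click 2 (0,0) count=0: revealed 4 new [(0,0) (0,1) (1,0) (1,1)] -> total=5
Click 3 (3,2) count=4: revealed 1 new [(3,2)] -> total=6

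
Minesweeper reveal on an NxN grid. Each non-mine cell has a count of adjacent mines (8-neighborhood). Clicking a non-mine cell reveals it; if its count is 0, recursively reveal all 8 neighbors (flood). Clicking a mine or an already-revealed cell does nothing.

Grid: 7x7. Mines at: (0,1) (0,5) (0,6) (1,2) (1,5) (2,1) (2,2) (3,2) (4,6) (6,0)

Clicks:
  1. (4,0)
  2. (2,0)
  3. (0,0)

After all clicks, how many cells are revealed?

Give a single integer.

Click 1 (4,0) count=0: revealed 6 new [(3,0) (3,1) (4,0) (4,1) (5,0) (5,1)] -> total=6
Click 2 (2,0) count=1: revealed 1 new [(2,0)] -> total=7
Click 3 (0,0) count=1: revealed 1 new [(0,0)] -> total=8

Answer: 8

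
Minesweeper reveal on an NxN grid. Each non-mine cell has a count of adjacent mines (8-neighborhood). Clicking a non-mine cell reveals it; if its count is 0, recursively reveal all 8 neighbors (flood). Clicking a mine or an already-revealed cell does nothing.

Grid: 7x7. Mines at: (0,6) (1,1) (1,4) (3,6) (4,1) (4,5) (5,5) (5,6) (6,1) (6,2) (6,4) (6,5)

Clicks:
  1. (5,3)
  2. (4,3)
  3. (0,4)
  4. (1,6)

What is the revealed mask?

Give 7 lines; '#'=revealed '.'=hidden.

Answer: ....#..
......#
..###..
..###..
..###..
..###..
.......

Derivation:
Click 1 (5,3) count=2: revealed 1 new [(5,3)] -> total=1
Click 2 (4,3) count=0: revealed 11 new [(2,2) (2,3) (2,4) (3,2) (3,3) (3,4) (4,2) (4,3) (4,4) (5,2) (5,4)] -> total=12
Click 3 (0,4) count=1: revealed 1 new [(0,4)] -> total=13
Click 4 (1,6) count=1: revealed 1 new [(1,6)] -> total=14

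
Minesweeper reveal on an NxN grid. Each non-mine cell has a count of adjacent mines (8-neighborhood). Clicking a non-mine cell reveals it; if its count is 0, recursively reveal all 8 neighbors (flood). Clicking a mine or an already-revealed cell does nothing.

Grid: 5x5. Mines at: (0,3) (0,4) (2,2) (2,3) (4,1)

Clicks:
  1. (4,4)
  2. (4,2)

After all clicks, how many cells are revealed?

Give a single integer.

Click 1 (4,4) count=0: revealed 6 new [(3,2) (3,3) (3,4) (4,2) (4,3) (4,4)] -> total=6
Click 2 (4,2) count=1: revealed 0 new [(none)] -> total=6

Answer: 6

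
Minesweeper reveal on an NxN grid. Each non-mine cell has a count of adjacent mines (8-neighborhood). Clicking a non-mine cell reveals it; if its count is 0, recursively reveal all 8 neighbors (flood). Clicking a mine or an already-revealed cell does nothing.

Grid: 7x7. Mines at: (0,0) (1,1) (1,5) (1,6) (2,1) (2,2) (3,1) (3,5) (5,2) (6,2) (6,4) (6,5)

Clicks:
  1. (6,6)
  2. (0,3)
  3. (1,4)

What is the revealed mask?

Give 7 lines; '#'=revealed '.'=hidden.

Answer: ..###..
..###..
.......
.......
.......
.......
......#

Derivation:
Click 1 (6,6) count=1: revealed 1 new [(6,6)] -> total=1
Click 2 (0,3) count=0: revealed 6 new [(0,2) (0,3) (0,4) (1,2) (1,3) (1,4)] -> total=7
Click 3 (1,4) count=1: revealed 0 new [(none)] -> total=7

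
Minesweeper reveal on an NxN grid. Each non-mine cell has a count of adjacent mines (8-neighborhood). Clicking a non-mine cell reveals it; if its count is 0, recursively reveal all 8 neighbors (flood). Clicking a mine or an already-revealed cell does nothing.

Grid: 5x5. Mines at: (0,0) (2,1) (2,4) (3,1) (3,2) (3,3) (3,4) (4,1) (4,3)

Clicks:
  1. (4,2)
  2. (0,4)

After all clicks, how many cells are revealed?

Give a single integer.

Click 1 (4,2) count=5: revealed 1 new [(4,2)] -> total=1
Click 2 (0,4) count=0: revealed 8 new [(0,1) (0,2) (0,3) (0,4) (1,1) (1,2) (1,3) (1,4)] -> total=9

Answer: 9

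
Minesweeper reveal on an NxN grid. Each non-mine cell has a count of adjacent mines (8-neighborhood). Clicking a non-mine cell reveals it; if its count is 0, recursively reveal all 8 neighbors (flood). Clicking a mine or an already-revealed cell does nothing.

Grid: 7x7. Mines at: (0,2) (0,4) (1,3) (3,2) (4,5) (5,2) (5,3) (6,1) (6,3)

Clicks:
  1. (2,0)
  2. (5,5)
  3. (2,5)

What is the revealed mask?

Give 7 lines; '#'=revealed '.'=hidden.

Answer: ##...##
##..###
##..###
##..###
##.....
##...#.
.......

Derivation:
Click 1 (2,0) count=0: revealed 12 new [(0,0) (0,1) (1,0) (1,1) (2,0) (2,1) (3,0) (3,1) (4,0) (4,1) (5,0) (5,1)] -> total=12
Click 2 (5,5) count=1: revealed 1 new [(5,5)] -> total=13
Click 3 (2,5) count=0: revealed 11 new [(0,5) (0,6) (1,4) (1,5) (1,6) (2,4) (2,5) (2,6) (3,4) (3,5) (3,6)] -> total=24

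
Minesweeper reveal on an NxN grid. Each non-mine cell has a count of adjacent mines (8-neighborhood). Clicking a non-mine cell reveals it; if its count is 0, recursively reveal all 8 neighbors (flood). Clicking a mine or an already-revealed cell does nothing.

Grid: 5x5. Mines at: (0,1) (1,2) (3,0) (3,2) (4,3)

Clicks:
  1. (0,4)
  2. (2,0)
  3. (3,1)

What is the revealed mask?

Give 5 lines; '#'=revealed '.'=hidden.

Click 1 (0,4) count=0: revealed 8 new [(0,3) (0,4) (1,3) (1,4) (2,3) (2,4) (3,3) (3,4)] -> total=8
Click 2 (2,0) count=1: revealed 1 new [(2,0)] -> total=9
Click 3 (3,1) count=2: revealed 1 new [(3,1)] -> total=10

Answer: ...##
...##
#..##
.#.##
.....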